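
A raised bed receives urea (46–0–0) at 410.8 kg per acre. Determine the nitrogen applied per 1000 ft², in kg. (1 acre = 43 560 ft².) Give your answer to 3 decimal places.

nitrogen per acre = 410.8 × 46% = 188.968 kg.
Convert to per 1000 ft²: 188.968 × 0.0229568 = 4.33811 kg.

4.338 kg N per thousand sq ft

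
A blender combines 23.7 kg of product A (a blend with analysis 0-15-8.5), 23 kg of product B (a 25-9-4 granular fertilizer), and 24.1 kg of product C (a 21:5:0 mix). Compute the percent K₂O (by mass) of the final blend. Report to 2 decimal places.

4.14% K₂O

Total mass = 23.7 + 23 + 24.1 = 70.8 kg.
K₂O mass = 8.5%×23.7 + 4%×23 + 0%×24.1 = 2.9345 kg.
% K₂O = 2.9345 / 70.8 = 4.14477%.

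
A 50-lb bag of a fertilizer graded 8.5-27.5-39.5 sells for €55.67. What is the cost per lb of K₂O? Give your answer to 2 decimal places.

€2.82 per lb K₂O

K₂O in bag = 50 × 39.5% = 19.75 lb.
Cost per lb K₂O = €55.67 / 19.75 = €2.8187.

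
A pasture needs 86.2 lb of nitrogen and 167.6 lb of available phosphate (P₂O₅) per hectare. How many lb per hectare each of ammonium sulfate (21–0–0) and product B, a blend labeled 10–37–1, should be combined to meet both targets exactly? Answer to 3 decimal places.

194.775 lb ammonium sulfate, 452.973 lb product B

With a, b = lb per hectare of ammonium sulfate and product B:
N: 0.21·a + 0.1·b = 86.2
P₂O₅: 0·a + 0.37·b = 167.6
Solving simultaneously: a = 194.7748, b = 452.97297.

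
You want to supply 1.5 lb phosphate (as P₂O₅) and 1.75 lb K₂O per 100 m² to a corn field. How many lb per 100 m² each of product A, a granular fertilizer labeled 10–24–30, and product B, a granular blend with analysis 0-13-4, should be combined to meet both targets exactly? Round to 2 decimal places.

Per-100 m² balance (a = product A, b = product B):
P₂O₅: 0.24·a + 0.13·b = 1.5
K₂O: 0.3·a + 0.04·b = 1.75
Solving simultaneously: a = 5.69728, b = 1.02041.

5.70 lb product A, 1.02 lb product B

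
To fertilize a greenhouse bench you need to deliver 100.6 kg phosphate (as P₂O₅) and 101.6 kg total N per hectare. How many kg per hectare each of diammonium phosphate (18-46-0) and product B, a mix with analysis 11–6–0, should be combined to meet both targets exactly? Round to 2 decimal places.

With a, b = kg per hectare of diammonium phosphate and product B:
P₂O₅: 0.46·a + 0.06·b = 100.6
N: 0.18·a + 0.11·b = 101.6
Eliminate a: (row1) − 0.46/0.18·(row2) → -0.221111·b = -159.044, so b = 719.296.
Back-substitute: a = (100.6 − 0.06·719.296) / 0.46 = 124.874.

124.87 kg diammonium phosphate, 719.30 kg product B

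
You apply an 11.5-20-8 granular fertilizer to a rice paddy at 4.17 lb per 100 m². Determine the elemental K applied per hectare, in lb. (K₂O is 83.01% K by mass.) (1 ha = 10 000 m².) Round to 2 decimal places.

K₂O per 100 m² = 4.17 × 8% = 0.3336 lb.
Elemental K = 0.3336 × 0.8301 = 0.276921 lb per 100 m².
Convert to per hectare: 0.276921 × 100 = 27.6921 lb.

27.69 lb K per hectare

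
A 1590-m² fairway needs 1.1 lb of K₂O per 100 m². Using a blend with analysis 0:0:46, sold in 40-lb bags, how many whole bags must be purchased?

Product per 100 m² = 1.1 / 46% = 2.3913 lb.
Total product = 2.3913 × 1590 / 100 = 38.0217 lb.
Bags = ⌈38.0217 / 40⌉ = 1.

1 bags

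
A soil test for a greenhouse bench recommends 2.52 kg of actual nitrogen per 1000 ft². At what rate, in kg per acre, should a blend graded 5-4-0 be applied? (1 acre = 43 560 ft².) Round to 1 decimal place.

Product per 1000 ft² = 2.52 / 5% = 50.4 kg.
Convert to per acre: 50.4 × 43.56 = 2195.42 kg.

2195.4 kg of product per acre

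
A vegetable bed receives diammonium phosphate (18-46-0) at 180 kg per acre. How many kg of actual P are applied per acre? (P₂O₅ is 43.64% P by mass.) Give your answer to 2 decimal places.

P₂O₅ per acre = 180 × 46% = 82.8 kg.
Elemental P = 82.8 × 0.4364 = 36.1339 kg per acre.

36.13 kg P per acre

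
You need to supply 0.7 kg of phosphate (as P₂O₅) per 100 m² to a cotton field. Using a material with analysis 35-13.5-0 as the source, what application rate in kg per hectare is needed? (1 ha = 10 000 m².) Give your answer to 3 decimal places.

Product per 100 m² = 0.7 / 13.5% = 5.18519 kg.
Convert to per hectare: 5.18519 × 100 = 518.5185 kg.

518.519 kg of product per hectare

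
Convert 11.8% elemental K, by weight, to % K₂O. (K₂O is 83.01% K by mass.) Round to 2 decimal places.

14.22% K₂O

%K₂O = 11.8 / 0.8301 = 14.2152%.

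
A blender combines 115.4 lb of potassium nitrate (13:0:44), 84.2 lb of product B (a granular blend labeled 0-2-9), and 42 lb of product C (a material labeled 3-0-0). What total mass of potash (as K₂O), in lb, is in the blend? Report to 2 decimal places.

K₂O mass = 44%×115.4 + 9%×84.2 + 0%×42 = 58.354 lb.

58.35 lb K₂O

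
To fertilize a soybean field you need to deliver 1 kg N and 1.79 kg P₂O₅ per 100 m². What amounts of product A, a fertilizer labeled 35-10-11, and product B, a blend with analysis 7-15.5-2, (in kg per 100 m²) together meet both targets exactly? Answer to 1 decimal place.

With a, b = kg per 100 m² of product A and product B:
N: 0.35·a + 0.07·b = 1
P₂O₅: 0.1·a + 0.155·b = 1.79
Eliminate b: (row1) − 0.07/0.155·(row2) → 0.304839·a = 0.191613, so a = 0.628571.
Then b = (1.79 − 0.1·0.628571) / 0.155 = 11.1429.

0.6 kg product A, 11.1 kg product B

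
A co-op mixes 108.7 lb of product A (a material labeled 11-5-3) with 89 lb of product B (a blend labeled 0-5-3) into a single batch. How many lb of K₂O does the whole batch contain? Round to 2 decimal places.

5.93 lb K₂O

K₂O mass = 3%×108.7 + 3%×89 = 5.931 lb.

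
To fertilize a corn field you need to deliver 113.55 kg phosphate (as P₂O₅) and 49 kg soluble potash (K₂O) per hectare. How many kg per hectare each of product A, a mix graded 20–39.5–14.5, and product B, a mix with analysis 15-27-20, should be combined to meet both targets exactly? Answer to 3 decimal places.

Per-hectare balance (a = product A, b = product B):
P₂O₅: 0.395·a + 0.27·b = 113.55
K₂O: 0.145·a + 0.2·b = 49
From row1: a = (113.55 − 0.27·b) / 0.395.
Into row2: 0.145·(113.55 − 0.27·b)/0.395 + 0.2·b = 49 → b = 72.5282, a = 237.8921.

237.892 kg product A, 72.528 kg product B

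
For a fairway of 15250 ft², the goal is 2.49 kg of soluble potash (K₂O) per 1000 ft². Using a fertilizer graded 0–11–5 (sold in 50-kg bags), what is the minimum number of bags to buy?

Product per 1000 ft² = 2.49 / 5% = 49.8 kg.
Total product = 49.8 × 15250 / 1000 = 759.45 kg.
Bags = ⌈759.45 / 50⌉ = 16.

16 bags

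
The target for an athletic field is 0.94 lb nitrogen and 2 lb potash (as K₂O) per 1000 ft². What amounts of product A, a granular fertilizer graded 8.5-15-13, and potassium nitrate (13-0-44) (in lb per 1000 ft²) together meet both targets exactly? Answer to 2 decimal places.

Per-1000 ft² balance (a = product A, b = potassium nitrate):
N: 0.085·a + 0.13·b = 0.94
K₂O: 0.13·a + 0.44·b = 2
Eliminate a: (row1) − 0.085/0.13·(row2) → -0.157692·b = -0.367692, so b = 2.33171.
Back-substitute: a = (0.94 − 0.13·2.33171) / 0.085 = 7.49268.

7.49 lb product A, 2.33 lb potassium nitrate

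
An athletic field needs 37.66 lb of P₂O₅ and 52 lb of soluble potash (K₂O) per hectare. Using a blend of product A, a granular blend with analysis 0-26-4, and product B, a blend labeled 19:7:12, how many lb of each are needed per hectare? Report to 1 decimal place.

31.0 lb product A, 423.0 lb product B

Per-hectare balance (a = product A, b = product B):
P₂O₅: 0.26·a + 0.07·b = 37.66
K₂O: 0.04·a + 0.12·b = 52
Solving simultaneously: a = 30.9577, b = 423.014.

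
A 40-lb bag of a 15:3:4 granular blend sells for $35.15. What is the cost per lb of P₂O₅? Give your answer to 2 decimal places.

$29.29 per lb P₂O₅

P₂O₅ in bag = 40 × 3% = 1.2 lb.
Cost per lb P₂O₅ = $35.15 / 1.2 = $29.2917.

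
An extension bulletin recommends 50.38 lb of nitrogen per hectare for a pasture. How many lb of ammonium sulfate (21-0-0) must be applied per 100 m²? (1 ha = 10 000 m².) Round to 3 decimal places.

Product per hectare = 50.38 / 21% = 239.905 lb.
Convert to per 100 m²: 239.905 × 0.01 = 2.39905 lb.

2.399 lb of product per hundred sq m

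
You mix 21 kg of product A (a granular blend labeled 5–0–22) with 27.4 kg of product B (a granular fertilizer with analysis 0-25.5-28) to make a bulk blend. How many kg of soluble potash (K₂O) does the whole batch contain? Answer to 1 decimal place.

12.3 kg K₂O

K₂O mass = 22%×21 + 28%×27.4 = 12.292 kg.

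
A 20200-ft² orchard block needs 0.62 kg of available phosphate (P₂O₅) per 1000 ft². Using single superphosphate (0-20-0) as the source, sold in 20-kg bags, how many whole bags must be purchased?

4 bags

Product per 1000 ft² = 0.62 / 20% = 3.1 kg.
Total product = 3.1 × 20200 / 1000 = 62.62 kg.
Bags = ⌈62.62 / 20⌉ = 4.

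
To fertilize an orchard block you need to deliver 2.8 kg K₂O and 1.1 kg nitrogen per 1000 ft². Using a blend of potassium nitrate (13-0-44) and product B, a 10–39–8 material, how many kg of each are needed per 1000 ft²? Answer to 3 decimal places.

5.714 kg potassium nitrate, 3.571 kg product B

Per-1000 ft² balance (a = potassium nitrate, b = product B):
K₂O: 0.44·a + 0.08·b = 2.8
N: 0.13·a + 0.1·b = 1.1
From row1: a = (2.8 − 0.08·b) / 0.44.
Into row2: 0.13·(2.8 − 0.08·b)/0.44 + 0.1·b = 1.1 → b = 3.57143, a = 5.71429.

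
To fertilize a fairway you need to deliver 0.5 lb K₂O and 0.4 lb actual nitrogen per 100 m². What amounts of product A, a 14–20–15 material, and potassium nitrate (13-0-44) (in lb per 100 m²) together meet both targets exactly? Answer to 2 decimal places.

With a, b = lb per 100 m² of product A and potassium nitrate:
K₂O: 0.15·a + 0.44·b = 0.5
N: 0.14·a + 0.13·b = 0.4
Solving simultaneously: a = 2.63658, b = 0.23753.

2.64 lb product A, 0.24 lb potassium nitrate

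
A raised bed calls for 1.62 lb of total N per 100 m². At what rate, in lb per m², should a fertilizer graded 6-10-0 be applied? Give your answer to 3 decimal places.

0.270 lb of product per sq m

Product per 100 m² = 1.62 / 6% = 27 lb.
Convert to per m²: 27 × 0.01 = 0.27 lb.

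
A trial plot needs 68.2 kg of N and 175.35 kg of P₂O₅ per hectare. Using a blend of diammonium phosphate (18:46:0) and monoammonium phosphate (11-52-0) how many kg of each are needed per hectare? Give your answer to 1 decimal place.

Let a = kg of diammonium phosphate, b = kg of monoammonium phosphate (per hectare).
N: 0.18·a + 0.11·b = 68.2
P₂O₅: 0.46·a + 0.52·b = 175.35
Eliminate a: (row1) − 0.18/0.46·(row2) → -0.0934783·b = -0.415217, so b = 4.44186.
Back-substitute: a = (68.2 − 0.11·4.44186) / 0.18 = 376.174.

376.2 kg diammonium phosphate, 4.4 kg monoammonium phosphate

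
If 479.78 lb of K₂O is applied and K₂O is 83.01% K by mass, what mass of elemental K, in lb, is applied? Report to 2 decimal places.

398.27 lb K

K = 479.78 × 0.8301 = 398.265 lb.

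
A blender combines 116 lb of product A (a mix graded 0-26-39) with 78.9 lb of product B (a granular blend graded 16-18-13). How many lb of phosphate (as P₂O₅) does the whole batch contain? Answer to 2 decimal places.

P₂O₅ mass = 26%×116 + 18%×78.9 = 44.362 lb.

44.36 lb P₂O₅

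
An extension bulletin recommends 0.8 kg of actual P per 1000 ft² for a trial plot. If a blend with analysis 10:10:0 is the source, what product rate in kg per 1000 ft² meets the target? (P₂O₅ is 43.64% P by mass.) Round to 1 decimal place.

18.3 kg of product per thousand sq ft

As P₂O₅: 0.8 / 0.4364 = 1.83318 kg per 1000 ft².
Product per 1000 ft² = 1.83318 / 10% = 18.3318 kg.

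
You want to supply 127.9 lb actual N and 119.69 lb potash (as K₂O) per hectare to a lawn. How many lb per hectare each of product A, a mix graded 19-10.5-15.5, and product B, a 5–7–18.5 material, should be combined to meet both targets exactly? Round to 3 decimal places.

With a, b = lb per hectare of product A and product B:
N: 0.19·a + 0.05·b = 127.9
K₂O: 0.155·a + 0.185·b = 119.69
Solving simultaneously: a = 645.14599, b = 106.4453.

645.146 lb product A, 106.445 lb product B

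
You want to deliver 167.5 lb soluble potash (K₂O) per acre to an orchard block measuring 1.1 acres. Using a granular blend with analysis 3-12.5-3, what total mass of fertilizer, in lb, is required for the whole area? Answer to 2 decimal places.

6141.67 lb

Product per acre = 167.5 / 3% = 5583.33 lb.
Total product = 5583.33 × 1.1 = 6141.667 lb.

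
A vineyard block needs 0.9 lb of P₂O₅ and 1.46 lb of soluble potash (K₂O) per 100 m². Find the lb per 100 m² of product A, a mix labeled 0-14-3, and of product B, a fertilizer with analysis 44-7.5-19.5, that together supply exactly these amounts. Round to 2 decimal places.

2.63 lb product A, 7.08 lb product B

Let a = lb of product A, b = lb of product B (per 100 m²).
P₂O₅: 0.14·a + 0.075·b = 0.9
K₂O: 0.03·a + 0.195·b = 1.46
Eliminate a: (row1) − 0.14/0.03·(row2) → -0.835·b = -5.91333, so b = 7.08184.
Back-substitute: a = (0.9 − 0.075·7.08184) / 0.14 = 2.63473.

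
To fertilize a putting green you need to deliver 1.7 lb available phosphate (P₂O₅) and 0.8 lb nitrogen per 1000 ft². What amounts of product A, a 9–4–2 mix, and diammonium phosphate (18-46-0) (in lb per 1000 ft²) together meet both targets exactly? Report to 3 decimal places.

Let a = lb of product A, b = lb of diammonium phosphate (per 1000 ft²).
P₂O₅: 0.04·a + 0.46·b = 1.7
N: 0.09·a + 0.18·b = 0.8
Eliminate b: (row1) − 0.46/0.18·(row2) → -0.19·a = -0.344444, so a = 1.81287.
Then b = (0.8 − 0.09·1.81287) / 0.18 = 3.53801.

1.813 lb product A, 3.538 lb diammonium phosphate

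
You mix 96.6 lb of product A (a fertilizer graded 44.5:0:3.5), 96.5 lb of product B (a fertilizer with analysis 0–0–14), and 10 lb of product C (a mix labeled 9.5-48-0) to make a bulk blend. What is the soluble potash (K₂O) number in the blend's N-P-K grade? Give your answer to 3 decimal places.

Total mass = 96.6 + 96.5 + 10 = 203.1 lb.
K₂O mass = 3.5%×96.6 + 14%×96.5 + 0%×10 = 16.891 lb.
% K₂O = 16.891 / 203.1 = 8.31659%.

8.317% K₂O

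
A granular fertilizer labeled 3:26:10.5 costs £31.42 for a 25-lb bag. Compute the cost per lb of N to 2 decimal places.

£41.89 per lb N

N in bag = 25 × 3% = 0.75 lb.
Cost per lb N = £31.42 / 0.75 = £41.8933.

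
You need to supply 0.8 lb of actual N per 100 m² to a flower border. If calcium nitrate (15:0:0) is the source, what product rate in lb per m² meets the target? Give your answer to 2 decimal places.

0.05 lb of product per sq m

Product per 100 m² = 0.8 / 15% = 5.33333 lb.
Convert to per m²: 5.33333 × 0.01 = 0.0533333 lb.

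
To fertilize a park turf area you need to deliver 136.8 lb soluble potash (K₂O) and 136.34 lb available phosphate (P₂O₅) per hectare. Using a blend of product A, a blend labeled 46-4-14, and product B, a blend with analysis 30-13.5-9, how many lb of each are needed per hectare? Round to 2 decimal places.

405.06 lb product A, 889.91 lb product B

Per-hectare balance (a = product A, b = product B):
K₂O: 0.14·a + 0.09·b = 136.8
P₂O₅: 0.04·a + 0.135·b = 136.34
From row1: a = (136.8 − 0.09·b) / 0.14.
Into row2: 0.04·(136.8 − 0.09·b)/0.14 + 0.135·b = 136.34 → b = 889.908, a = 405.059.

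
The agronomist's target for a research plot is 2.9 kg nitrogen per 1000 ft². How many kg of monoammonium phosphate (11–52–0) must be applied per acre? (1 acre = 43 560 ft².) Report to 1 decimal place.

1148.4 kg of product per acre

Product per 1000 ft² = 2.9 / 11% = 26.3636 kg.
Convert to per acre: 26.3636 × 43.56 = 1148.4 kg.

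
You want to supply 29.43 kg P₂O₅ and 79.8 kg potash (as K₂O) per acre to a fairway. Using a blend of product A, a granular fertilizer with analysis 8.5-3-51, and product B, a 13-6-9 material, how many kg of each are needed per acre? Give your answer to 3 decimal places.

Let a = kg of product A, b = kg of product B (per acre).
P₂O₅: 0.03·a + 0.06·b = 29.43
K₂O: 0.51·a + 0.09·b = 79.8
Solving simultaneously: a = 76.6774, b = 452.1613.

76.677 kg product A, 452.161 kg product B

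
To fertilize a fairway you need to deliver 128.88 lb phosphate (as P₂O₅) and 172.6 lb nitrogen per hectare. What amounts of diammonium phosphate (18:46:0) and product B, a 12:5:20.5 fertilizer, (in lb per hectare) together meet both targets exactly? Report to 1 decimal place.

Per-hectare balance (a = diammonium phosphate, b = product B):
P₂O₅: 0.46·a + 0.05·b = 128.88
N: 0.18·a + 0.12·b = 172.6
Solving simultaneously: a = 147.957, b = 1216.398.

148.0 lb diammonium phosphate, 1216.4 lb product B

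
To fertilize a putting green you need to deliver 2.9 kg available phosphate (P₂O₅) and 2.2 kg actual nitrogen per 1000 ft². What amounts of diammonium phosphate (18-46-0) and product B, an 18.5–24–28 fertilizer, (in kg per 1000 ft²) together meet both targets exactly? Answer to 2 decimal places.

0.20 kg diammonium phosphate, 11.69 kg product B

Per-1000 ft² balance (a = diammonium phosphate, b = product B):
P₂O₅: 0.46·a + 0.24·b = 2.9
N: 0.18·a + 0.185·b = 2.2
Eliminate a: (row1) − 0.46/0.18·(row2) → -0.232778·b = -2.72222, so b = 11.6945.
Back-substitute: a = (2.9 − 0.24·11.6945) / 0.46 = 0.202864.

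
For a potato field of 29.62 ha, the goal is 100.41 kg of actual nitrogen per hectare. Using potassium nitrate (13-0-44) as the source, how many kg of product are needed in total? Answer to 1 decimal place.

Product per hectare = 100.41 / 13% = 772.385 kg.
Total product = 772.385 × 29.62 = 22878.03 kg.

22878.0 kg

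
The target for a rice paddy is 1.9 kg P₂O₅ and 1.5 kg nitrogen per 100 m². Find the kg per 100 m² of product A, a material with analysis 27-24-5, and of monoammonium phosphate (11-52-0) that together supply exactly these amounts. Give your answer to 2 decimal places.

5.01 kg product A, 1.34 kg monoammonium phosphate

Let a = kg of product A, b = kg of monoammonium phosphate (per 100 m²).
P₂O₅: 0.24·a + 0.52·b = 1.9
N: 0.27·a + 0.11·b = 1.5
Solving simultaneously: a = 5.00877, b = 1.34211.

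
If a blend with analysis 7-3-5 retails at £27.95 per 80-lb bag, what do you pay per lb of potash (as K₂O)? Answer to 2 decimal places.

K₂O in bag = 80 × 5% = 4 lb.
Cost per lb K₂O = £27.95 / 4 = £6.9875.

£6.99 per lb K₂O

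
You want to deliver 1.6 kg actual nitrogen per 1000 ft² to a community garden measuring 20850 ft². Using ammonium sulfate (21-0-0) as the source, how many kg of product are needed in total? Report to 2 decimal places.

158.86 kg

Product per 1000 ft² = 1.6 / 21% = 7.61905 kg.
Total product = 7.61905 × 20850 / 1000 = 158.857 kg.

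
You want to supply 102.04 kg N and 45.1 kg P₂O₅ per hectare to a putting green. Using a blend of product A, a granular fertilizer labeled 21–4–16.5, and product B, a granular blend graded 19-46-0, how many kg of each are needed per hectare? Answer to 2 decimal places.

431.12 kg product A, 60.56 kg product B

With a, b = kg per hectare of product A and product B:
N: 0.21·a + 0.19·b = 102.04
P₂O₅: 0.04·a + 0.46·b = 45.1
Solving simultaneously: a = 431.117, b = 60.5551.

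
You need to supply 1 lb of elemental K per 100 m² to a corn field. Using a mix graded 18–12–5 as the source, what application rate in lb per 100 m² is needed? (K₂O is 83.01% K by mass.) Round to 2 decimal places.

As K₂O: 1 / 0.8301 = 1.20467 lb per 100 m².
Product per 100 m² = 1.20467 / 5% = 24.0935 lb.

24.09 lb of product per hundred sq m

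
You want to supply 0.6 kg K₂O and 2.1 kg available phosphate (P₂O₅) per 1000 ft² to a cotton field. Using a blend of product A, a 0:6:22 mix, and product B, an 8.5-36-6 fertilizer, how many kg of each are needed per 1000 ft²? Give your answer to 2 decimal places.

With a, b = kg per 1000 ft² of product A and product B:
K₂O: 0.22·a + 0.06·b = 0.6
P₂O₅: 0.06·a + 0.36·b = 2.1
Solving simultaneously: a = 1.19048, b = 5.63492.

1.19 kg product A, 5.63 kg product B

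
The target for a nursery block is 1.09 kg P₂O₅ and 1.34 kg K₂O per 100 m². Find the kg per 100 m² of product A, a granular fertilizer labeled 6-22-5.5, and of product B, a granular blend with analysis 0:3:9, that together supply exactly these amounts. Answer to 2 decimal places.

With a, b = kg per 100 m² of product A and product B:
P₂O₅: 0.22·a + 0.03·b = 1.09
K₂O: 0.055·a + 0.09·b = 1.34
Eliminate a: (row1) − 0.22/0.055·(row2) → -0.33·b = -4.27, so b = 12.9394.
Back-substitute: a = (1.09 − 0.03·12.9394) / 0.22 = 3.19008.

3.19 kg product A, 12.94 kg product B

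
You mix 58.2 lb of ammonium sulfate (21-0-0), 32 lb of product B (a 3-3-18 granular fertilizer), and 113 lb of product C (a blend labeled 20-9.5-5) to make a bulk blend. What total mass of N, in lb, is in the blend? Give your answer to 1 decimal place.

N mass = 21%×58.2 + 3%×32 + 20%×113 = 35.782 lb.

35.8 lb N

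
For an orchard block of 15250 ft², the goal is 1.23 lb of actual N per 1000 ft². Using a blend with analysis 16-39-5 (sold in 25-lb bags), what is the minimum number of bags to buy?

5 bags

Product per 1000 ft² = 1.23 / 16% = 7.6875 lb.
Total product = 7.6875 × 15250 / 1000 = 117.234 lb.
Bags = ⌈117.234 / 25⌉ = 5.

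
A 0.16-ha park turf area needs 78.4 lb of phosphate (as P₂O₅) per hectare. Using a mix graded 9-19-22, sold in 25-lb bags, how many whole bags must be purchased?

3 bags

Product per hectare = 78.4 / 19% = 412.632 lb.
Total product = 412.632 × 0.16 = 66.0211 lb.
Bags = ⌈66.0211 / 25⌉ = 3.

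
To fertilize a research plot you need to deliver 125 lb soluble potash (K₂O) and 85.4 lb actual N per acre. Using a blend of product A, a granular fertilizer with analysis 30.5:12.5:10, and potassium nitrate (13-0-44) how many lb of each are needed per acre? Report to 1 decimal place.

Per-acre balance (a = product A, b = potassium nitrate):
K₂O: 0.1·a + 0.44·b = 125
N: 0.305·a + 0.13·b = 85.4
From row1: a = (125 − 0.44·b) / 0.1.
Into row2: 0.305·(125 − 0.44·b)/0.1 + 0.13·b = 85.4 → b = 244.101, a = 175.957.

176.0 lb product A, 244.1 lb potassium nitrate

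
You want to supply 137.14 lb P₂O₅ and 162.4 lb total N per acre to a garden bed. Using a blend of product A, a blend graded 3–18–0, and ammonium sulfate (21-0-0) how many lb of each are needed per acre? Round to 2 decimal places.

761.89 lb product A, 664.49 lb ammonium sulfate

Per-acre balance (a = product A, b = ammonium sulfate):
P₂O₅: 0.18·a + 0·b = 137.14
N: 0.03·a + 0.21·b = 162.4
Solving simultaneously: a = 761.889, b = 664.492.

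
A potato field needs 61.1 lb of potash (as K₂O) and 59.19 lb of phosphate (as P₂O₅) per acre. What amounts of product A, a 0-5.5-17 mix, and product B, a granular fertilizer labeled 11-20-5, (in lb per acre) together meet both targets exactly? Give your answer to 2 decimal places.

296.34 lb product A, 214.46 lb product B

With a, b = lb per acre of product A and product B:
K₂O: 0.17·a + 0.05·b = 61.1
P₂O₅: 0.055·a + 0.2·b = 59.19
From row1: a = (61.1 − 0.05·b) / 0.17.
Into row2: 0.055·(61.1 − 0.05·b)/0.17 + 0.2·b = 59.19 → b = 214.458, a = 296.336.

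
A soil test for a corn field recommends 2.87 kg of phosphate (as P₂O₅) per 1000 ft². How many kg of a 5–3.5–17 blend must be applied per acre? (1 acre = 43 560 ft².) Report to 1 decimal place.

Product per 1000 ft² = 2.87 / 3.5% = 82 kg.
Convert to per acre: 82 × 43.56 = 3571.92 kg.

3571.9 kg of product per acre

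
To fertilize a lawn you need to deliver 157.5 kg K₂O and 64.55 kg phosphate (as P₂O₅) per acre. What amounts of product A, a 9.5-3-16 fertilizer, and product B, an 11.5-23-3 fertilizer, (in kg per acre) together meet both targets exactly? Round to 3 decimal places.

955.111 kg product A, 156.072 kg product B

Let a = kg of product A, b = kg of product B (per acre).
K₂O: 0.16·a + 0.03·b = 157.5
P₂O₅: 0.03·a + 0.23·b = 64.55
Eliminate a: (row1) − 0.16/0.03·(row2) → -1.19667·b = -186.767, so b = 156.0724.
Back-substitute: a = (157.5 − 0.03·156.0724) / 0.16 = 955.1114.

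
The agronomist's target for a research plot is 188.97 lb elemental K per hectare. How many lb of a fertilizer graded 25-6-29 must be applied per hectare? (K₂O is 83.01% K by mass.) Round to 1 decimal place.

As K₂O: 188.97 / 0.8301 = 227.647 lb per hectare.
Product per hectare = 227.647 / 29% = 784.991 lb.

785.0 lb of product per hectare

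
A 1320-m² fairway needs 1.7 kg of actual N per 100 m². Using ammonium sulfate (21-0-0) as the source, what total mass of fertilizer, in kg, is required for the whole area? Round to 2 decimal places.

Product per 100 m² = 1.7 / 21% = 8.09524 kg.
Total product = 8.09524 × 1320 / 100 = 106.857 kg.

106.86 kg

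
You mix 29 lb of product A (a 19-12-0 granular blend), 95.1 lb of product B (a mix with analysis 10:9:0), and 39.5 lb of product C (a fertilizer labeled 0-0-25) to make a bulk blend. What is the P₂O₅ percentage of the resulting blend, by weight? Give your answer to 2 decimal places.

Total mass = 29 + 95.1 + 39.5 = 163.6 lb.
P₂O₅ mass = 12%×29 + 9%×95.1 + 0%×39.5 = 12.039 lb.
% P₂O₅ = 12.039 / 163.6 = 7.3588%.

7.36% P₂O₅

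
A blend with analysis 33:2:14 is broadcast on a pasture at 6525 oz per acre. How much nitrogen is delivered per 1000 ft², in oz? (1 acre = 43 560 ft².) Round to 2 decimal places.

nitrogen per acre = 6525 × 33% = 2153.25 oz.
Convert to per 1000 ft²: 2153.25 × 0.0229568 = 49.4318 oz.

49.43 oz N per thousand sq ft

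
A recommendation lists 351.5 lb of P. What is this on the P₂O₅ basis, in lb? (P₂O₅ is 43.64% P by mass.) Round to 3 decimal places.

P₂O₅ = 351.5 / 0.4364 = 805.4537 lb.

805.454 lb P₂O₅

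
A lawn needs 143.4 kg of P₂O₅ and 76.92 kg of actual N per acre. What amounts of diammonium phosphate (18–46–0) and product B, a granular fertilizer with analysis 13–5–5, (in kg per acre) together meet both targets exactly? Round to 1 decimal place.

291.3 kg diammonium phosphate, 188.4 kg product B

Let a = kg of diammonium phosphate, b = kg of product B (per acre).
P₂O₅: 0.46·a + 0.05·b = 143.4
N: 0.18·a + 0.13·b = 76.92
Solving simultaneously: a = 291.26, b = 188.409.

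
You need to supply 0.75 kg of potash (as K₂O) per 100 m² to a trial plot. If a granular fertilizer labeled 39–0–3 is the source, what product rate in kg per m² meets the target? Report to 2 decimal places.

Product per 100 m² = 0.75 / 3% = 25 kg.
Convert to per m²: 25 × 0.01 = 0.25 kg.

0.25 kg of product per sq m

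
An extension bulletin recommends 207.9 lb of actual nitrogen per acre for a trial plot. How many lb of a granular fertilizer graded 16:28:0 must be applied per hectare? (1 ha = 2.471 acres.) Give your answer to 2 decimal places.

Product per acre = 207.9 / 16% = 1299.38 lb.
Convert to per hectare: 1299.38 × 2.471 = 3210.756 lb.

3210.76 lb of product per hectare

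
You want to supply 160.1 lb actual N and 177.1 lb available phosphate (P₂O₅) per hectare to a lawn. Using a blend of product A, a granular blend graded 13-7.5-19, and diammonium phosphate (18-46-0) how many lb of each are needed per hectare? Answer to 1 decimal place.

902.1 lb product A, 237.9 lb diammonium phosphate

With a, b = lb per hectare of product A and diammonium phosphate:
N: 0.13·a + 0.18·b = 160.1
P₂O₅: 0.075·a + 0.46·b = 177.1
From row1: a = (160.1 − 0.18·b) / 0.13.
Into row2: 0.075·(160.1 − 0.18·b)/0.13 + 0.46·b = 177.1 → b = 237.916, a = 902.117.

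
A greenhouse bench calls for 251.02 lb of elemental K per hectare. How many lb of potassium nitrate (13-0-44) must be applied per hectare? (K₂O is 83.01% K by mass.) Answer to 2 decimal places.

As K₂O: 251.02 / 0.8301 = 302.397 lb per hectare.
Product per hectare = 302.397 / 44% = 687.267 lb.

687.27 lb of product per hectare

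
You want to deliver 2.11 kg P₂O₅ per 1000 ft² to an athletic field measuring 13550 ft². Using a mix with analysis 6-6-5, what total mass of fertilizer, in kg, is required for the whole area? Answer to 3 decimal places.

476.508 kg

Product per 1000 ft² = 2.11 / 6% = 35.1667 kg.
Total product = 35.1667 × 13550 / 1000 = 476.5083 kg.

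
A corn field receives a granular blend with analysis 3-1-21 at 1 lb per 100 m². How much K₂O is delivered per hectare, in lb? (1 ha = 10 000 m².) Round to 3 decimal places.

21.000 lb K₂O per hectare

K₂O per 100 m² = 1 × 21% = 0.21 lb.
Convert to per hectare: 0.21 × 100 = 21 lb.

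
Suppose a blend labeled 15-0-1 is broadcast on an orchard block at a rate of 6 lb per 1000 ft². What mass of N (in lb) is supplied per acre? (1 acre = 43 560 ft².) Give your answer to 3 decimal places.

39.204 lb N per acre

nitrogen per 1000 ft² = 6 × 15% = 0.9 lb.
Convert to per acre: 0.9 × 43.56 = 39.204 lb.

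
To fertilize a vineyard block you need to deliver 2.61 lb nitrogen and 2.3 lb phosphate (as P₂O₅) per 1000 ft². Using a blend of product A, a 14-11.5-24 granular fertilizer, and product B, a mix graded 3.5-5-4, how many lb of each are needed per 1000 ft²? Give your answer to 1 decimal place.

16.8 lb product A, 7.3 lb product B

Per-1000 ft² balance (a = product A, b = product B):
N: 0.14·a + 0.035·b = 2.61
P₂O₅: 0.115·a + 0.05·b = 2.3
Eliminate a: (row1) − 0.14/0.115·(row2) → -0.0258696·b = -0.19, so b = 7.34454.
Back-substitute: a = (2.61 − 0.035·7.34454) / 0.14 = 16.8067.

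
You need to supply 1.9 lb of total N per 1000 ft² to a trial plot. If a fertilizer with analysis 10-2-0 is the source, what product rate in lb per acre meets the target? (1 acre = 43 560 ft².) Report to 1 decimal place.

827.6 lb of product per acre

Product per 1000 ft² = 1.9 / 10% = 19 lb.
Convert to per acre: 19 × 43.56 = 827.64 lb.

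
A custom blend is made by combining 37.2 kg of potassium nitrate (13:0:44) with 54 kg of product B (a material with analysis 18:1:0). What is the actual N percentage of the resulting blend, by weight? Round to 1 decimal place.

16.0% N

Total mass = 37.2 + 54 = 91.2 kg.
N mass = 13%×37.2 + 18%×54 = 14.556 kg.
% N = 14.556 / 91.2 = 15.9605%.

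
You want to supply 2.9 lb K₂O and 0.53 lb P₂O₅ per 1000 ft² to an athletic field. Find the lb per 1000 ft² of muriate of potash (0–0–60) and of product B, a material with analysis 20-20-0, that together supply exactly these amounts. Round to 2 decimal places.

Per-1000 ft² balance (a = muriate of potash, b = product B):
K₂O: 0.6·a + 0·b = 2.9
P₂O₅: 0·a + 0.2·b = 0.53
Solving simultaneously: a = 4.83333, b = 2.65.

4.83 lb muriate of potash, 2.65 lb product B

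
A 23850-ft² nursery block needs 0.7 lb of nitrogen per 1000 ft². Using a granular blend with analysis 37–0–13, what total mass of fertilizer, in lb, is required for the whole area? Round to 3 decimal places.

45.122 lb

Product per 1000 ft² = 0.7 / 37% = 1.89189 lb.
Total product = 1.89189 × 23850 / 1000 = 45.1216 lb.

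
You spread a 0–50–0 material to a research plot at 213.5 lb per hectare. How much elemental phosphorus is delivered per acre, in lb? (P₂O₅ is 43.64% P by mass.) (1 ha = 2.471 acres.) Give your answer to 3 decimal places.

P₂O₅ per hectare = 213.5 × 50% = 106.75 lb.
Elemental P = 106.75 × 0.4364 = 46.5857 lb per hectare.
Convert to per acre: 46.5857 × 0.404694 = 18.85297 lb.

18.853 lb P per acre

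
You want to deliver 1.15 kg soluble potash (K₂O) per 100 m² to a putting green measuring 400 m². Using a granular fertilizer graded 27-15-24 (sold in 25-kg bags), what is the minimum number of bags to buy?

1 bags

Product per 100 m² = 1.15 / 24% = 4.79167 kg.
Total product = 4.79167 × 400 / 100 = 19.1667 kg.
Bags = ⌈19.1667 / 25⌉ = 1.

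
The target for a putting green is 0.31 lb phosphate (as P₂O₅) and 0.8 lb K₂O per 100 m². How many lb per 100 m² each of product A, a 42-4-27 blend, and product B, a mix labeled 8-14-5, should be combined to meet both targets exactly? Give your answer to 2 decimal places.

2.70 lb product A, 1.44 lb product B

Let a = lb of product A, b = lb of product B (per 100 m²).
P₂O₅: 0.04·a + 0.14·b = 0.31
K₂O: 0.27·a + 0.05·b = 0.8
Eliminate a: (row1) − 0.04/0.27·(row2) → 0.132593·b = 0.191481, so b = 1.44413.
Back-substitute: a = (0.31 − 0.14·1.44413) / 0.04 = 2.69553.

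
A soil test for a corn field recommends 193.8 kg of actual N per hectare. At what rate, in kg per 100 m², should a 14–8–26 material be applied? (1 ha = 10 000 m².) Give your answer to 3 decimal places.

Product per hectare = 193.8 / 14% = 1384.29 kg.
Convert to per 100 m²: 1384.29 × 0.01 = 13.8429 kg.

13.843 kg of product per hundred sq m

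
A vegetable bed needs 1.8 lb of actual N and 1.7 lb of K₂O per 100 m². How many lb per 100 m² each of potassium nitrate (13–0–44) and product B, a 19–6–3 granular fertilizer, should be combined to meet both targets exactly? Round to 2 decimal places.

Let a = lb of potassium nitrate, b = lb of product B (per 100 m²).
N: 0.13·a + 0.19·b = 1.8
K₂O: 0.44·a + 0.03·b = 1.7
Eliminate b: (row1) − 0.19/0.03·(row2) → -2.65667·a = -8.96667, so a = 3.37516.
Then b = (1.7 − 0.44·3.37516) / 0.03 = 7.16437.

3.38 lb potassium nitrate, 7.16 lb product B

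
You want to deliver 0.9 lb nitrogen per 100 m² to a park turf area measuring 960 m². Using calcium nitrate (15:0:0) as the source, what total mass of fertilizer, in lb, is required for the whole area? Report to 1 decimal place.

57.6 lb

Product per 100 m² = 0.9 / 15% = 6 lb.
Total product = 6 × 960 / 100 = 57.6 lb.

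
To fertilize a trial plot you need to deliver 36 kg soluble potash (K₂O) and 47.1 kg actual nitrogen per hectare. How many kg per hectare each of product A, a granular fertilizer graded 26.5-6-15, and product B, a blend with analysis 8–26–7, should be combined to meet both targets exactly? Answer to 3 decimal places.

Let a = kg of product A, b = kg of product B (per hectare).
K₂O: 0.15·a + 0.07·b = 36
N: 0.265·a + 0.08·b = 47.1
From row1: a = (36 − 0.07·b) / 0.15.
Into row2: 0.265·(36 − 0.07·b)/0.15 + 0.08·b = 47.1 → b = 377.8626, a = 63.6641.

63.664 kg product A, 377.863 kg product B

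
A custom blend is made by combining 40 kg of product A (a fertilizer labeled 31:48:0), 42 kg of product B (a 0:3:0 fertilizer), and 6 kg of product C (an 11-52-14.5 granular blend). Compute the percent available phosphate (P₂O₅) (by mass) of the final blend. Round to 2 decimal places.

26.80% P₂O₅

Total mass = 40 + 42 + 6 = 88 kg.
P₂O₅ mass = 48%×40 + 3%×42 + 52%×6 = 23.58 kg.
% P₂O₅ = 23.58 / 88 = 26.7955%.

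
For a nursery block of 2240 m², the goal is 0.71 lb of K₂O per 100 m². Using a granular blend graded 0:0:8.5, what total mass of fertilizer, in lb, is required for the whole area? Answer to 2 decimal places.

187.11 lb

Product per 100 m² = 0.71 / 8.5% = 8.35294 lb.
Total product = 8.35294 × 2240 / 100 = 187.106 lb.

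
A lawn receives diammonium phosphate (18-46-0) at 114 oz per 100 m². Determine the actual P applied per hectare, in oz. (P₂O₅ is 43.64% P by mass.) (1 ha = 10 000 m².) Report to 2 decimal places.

2288.48 oz P per hectare

P₂O₅ per 100 m² = 114 × 46% = 52.44 oz.
Elemental P = 52.44 × 0.4364 = 22.8848 oz per 100 m².
Convert to per hectare: 22.8848 × 100 = 2288.482 oz.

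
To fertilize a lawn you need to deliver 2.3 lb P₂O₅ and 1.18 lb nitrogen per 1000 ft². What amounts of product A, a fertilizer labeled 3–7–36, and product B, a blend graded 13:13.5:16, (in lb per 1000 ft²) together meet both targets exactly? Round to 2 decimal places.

27.66 lb product A, 2.69 lb product B

With a, b = lb per 1000 ft² of product A and product B:
P₂O₅: 0.07·a + 0.135·b = 2.3
N: 0.03·a + 0.13·b = 1.18
Eliminate a: (row1) − 0.07/0.03·(row2) → -0.168333·b = -0.453333, so b = 2.69307.
Back-substitute: a = (2.3 − 0.135·2.69307) / 0.07 = 27.6634.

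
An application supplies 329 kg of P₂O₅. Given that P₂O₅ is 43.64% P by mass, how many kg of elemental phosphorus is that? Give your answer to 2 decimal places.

143.58 kg P

P = 329 × 0.4364 = 143.576 kg.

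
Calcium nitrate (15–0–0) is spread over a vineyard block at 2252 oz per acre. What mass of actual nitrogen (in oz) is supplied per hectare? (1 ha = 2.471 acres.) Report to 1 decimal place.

nitrogen per acre = 2252 × 15% = 337.8 oz.
Convert to per hectare: 337.8 × 2.471 = 834.704 oz.

834.7 oz N per hectare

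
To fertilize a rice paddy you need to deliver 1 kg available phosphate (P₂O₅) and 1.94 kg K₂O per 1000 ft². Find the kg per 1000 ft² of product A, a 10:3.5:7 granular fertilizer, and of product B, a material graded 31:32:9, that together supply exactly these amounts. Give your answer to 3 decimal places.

27.574 kg product A, 0.109 kg product B

Let a = kg of product A, b = kg of product B (per 1000 ft²).
P₂O₅: 0.035·a + 0.32·b = 1
K₂O: 0.07·a + 0.09·b = 1.94
Eliminate b: (row1) − 0.32/0.09·(row2) → -0.213889·a = -5.89778, so a = 27.57403.
Then b = (1.94 − 0.07·27.57403) / 0.09 = 0.109091.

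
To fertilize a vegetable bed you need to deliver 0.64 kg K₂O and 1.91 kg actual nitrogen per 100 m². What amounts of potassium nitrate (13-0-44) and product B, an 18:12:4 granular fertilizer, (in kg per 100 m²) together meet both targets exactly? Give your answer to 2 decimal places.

Let a = kg of potassium nitrate, b = kg of product B (per 100 m²).
K₂O: 0.44·a + 0.04·b = 0.64
N: 0.13·a + 0.18·b = 1.91
Eliminate a: (row1) − 0.44/0.13·(row2) → -0.569231·b = -5.82462, so b = 10.2324.
Back-substitute: a = (0.64 − 0.04·10.2324) / 0.44 = 0.524324.

0.52 kg potassium nitrate, 10.23 kg product B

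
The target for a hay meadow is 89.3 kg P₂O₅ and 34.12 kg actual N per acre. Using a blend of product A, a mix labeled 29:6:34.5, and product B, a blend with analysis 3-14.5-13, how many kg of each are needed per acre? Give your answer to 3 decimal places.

With a, b = kg per acre of product A and product B:
P₂O₅: 0.06·a + 0.145·b = 89.3
N: 0.29·a + 0.03·b = 34.12
Solving simultaneously: a = 56.3578, b = 592.5416.

56.358 kg product A, 592.542 kg product B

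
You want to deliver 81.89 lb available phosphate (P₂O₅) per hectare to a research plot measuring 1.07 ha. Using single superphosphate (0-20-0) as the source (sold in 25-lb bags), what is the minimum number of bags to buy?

Product per hectare = 81.89 / 20% = 409.45 lb.
Total product = 409.45 × 1.07 = 438.112 lb.
Bags = ⌈438.112 / 25⌉ = 18.

18 bags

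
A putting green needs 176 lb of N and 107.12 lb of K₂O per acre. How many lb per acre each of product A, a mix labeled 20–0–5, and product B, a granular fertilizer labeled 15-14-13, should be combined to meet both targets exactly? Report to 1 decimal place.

With a, b = lb per acre of product A and product B:
N: 0.2·a + 0.15·b = 176
K₂O: 0.05·a + 0.13·b = 107.12
From row1: a = (176 − 0.15·b) / 0.2.
Into row2: 0.05·(176 − 0.15·b)/0.2 + 0.13·b = 107.12 → b = 682.378, a = 368.216.

368.2 lb product A, 682.4 lb product B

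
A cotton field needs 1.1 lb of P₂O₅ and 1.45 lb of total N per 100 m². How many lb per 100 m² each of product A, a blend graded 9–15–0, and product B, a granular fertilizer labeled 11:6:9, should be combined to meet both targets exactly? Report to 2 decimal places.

3.06 lb product A, 10.68 lb product B

Per-100 m² balance (a = product A, b = product B):
P₂O₅: 0.15·a + 0.06·b = 1.1
N: 0.09·a + 0.11·b = 1.45
Solving simultaneously: a = 3.06306, b = 10.6757.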